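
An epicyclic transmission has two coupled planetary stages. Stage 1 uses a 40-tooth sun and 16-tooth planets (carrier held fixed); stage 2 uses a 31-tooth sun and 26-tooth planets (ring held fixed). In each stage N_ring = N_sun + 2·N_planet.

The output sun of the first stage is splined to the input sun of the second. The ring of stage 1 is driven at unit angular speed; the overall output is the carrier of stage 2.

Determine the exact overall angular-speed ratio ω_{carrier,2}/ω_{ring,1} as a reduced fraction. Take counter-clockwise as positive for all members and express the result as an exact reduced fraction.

-93/190

Stage 1: N_ring = 40 + 2·16 = 72
Stage 1: 40(ω_s−ω_c) = −72(ω_r−ω_c),  ω_c=0, ω_r=1
Stage 1: ω_s = 0 − (72/40)(1−0) = -9/5
  ⇒ ω_s¹/ω_r¹ = -9/5
Stage 2: N_ring = 31 + 2·26 = 83
Stage 2: 31(ω_s−ω_c) = −83(ω_r−ω_c),  ω_r=0, ω_s=1
Stage 2: 31(1−ω_c) = −83(0−ω_c)  ⇒  114ω_c = 31  ⇒  ω_c = 31/114
  ⇒ ω_c²/ω_s² = 31/114
Coupling ω_s² = ω_s¹ ⇒ overall = -9/5 × 31/114 = -93/190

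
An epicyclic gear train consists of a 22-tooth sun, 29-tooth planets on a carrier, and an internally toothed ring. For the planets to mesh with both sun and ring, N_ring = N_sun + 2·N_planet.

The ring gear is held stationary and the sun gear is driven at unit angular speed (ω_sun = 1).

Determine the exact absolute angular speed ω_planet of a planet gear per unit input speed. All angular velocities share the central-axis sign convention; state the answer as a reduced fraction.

N_ring = 22 + 2·29 = 80
22(ω_s−ω_c) = −80(ω_r−ω_c),  ω_r=0, ω_s=1
22(1−ω_c) = −80(0−ω_c)  ⇒  102ω_c = 22  ⇒  ω_c = 11/51
sun–planet: 22·(1−11/51) = −29·(ω_p−ω_c)  ⇒  ω_p−ω_c = −(22/29)·(40/51) = -880/1479
ω_p = 11/51 − 880/1479 = -11/29

-11/29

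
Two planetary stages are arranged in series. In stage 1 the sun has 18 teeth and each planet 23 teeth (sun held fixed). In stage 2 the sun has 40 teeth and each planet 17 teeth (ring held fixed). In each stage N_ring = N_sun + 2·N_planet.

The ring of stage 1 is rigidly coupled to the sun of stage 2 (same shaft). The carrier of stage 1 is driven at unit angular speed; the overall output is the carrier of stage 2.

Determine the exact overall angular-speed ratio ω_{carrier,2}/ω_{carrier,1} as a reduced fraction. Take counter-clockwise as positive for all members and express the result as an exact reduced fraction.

205/456

Stage 1: N_ring = 18 + 2·23 = 64
Stage 1: 18(ω_s−ω_c) = −64(ω_r−ω_c),  ω_s=0, ω_c=1
Stage 1: ω_r = 1 − (18/64)(0−1) = 41/32
  ⇒ ω_r¹/ω_c¹ = 41/32
Stage 2: N_ring = 40 + 2·17 = 74
Stage 2: 40(ω_s−ω_c) = −74(ω_r−ω_c),  ω_r=0, ω_s=1
Stage 2: 40(1−ω_c) = −74(0−ω_c)  ⇒  114ω_c = 40  ⇒  ω_c = 20/57
  ⇒ ω_c²/ω_s² = 20/57
Coupling ω_s² = ω_r¹ ⇒ overall = 41/32 × 20/57 = 205/456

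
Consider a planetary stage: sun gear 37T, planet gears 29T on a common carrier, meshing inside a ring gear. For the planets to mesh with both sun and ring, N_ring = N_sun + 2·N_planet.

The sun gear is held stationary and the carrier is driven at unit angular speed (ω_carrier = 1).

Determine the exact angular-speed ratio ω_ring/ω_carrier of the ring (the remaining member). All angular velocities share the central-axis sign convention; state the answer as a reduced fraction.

132/95

N_ring = 37 + 2·29 = 95
37(ω_s−ω_c) = −95(ω_r−ω_c),  ω_s=0, ω_c=1
ω_r = 1 − (37/95)(0−1) = 132/95
ω_r/ω_c = 132/95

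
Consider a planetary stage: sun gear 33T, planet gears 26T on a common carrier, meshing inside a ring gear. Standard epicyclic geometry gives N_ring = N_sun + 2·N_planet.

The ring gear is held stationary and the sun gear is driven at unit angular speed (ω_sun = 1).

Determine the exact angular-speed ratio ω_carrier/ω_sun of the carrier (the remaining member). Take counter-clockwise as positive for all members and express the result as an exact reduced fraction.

33/118

N_ring = 33 + 2·26 = 85
33(ω_s−ω_c) = −85(ω_r−ω_c),  ω_r=0, ω_s=1
33(1−ω_c) = −85(0−ω_c)  ⇒  118ω_c = 33  ⇒  ω_c = 33/118
ω_c/ω_s = 33/118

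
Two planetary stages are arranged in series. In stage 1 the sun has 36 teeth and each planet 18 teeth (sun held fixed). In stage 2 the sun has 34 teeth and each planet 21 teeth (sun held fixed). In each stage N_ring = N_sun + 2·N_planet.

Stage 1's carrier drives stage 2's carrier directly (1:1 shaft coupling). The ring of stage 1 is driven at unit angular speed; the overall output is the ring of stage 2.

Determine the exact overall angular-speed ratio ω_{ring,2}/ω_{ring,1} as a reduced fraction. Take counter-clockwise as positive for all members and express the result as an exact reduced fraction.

55/57

Stage 1: N_ring = 36 + 2·18 = 72
Stage 1: 36(ω_s−ω_c) = −72(ω_r−ω_c),  ω_s=0, ω_r=1
Stage 1: 36(0−ω_c) = −72(1−ω_c)  ⇒  108ω_c = 72  ⇒  ω_c = 2/3
  ⇒ ω_c¹/ω_r¹ = 2/3
Stage 2: N_ring = 34 + 2·21 = 76
Stage 2: 34(ω_s−ω_c) = −76(ω_r−ω_c),  ω_s=0, ω_c=1
Stage 2: ω_r = 1 − (34/76)(0−1) = 55/38
  ⇒ ω_r²/ω_c² = 55/38
Coupling ω_c² = ω_c¹ ⇒ overall = 2/3 × 55/38 = 55/57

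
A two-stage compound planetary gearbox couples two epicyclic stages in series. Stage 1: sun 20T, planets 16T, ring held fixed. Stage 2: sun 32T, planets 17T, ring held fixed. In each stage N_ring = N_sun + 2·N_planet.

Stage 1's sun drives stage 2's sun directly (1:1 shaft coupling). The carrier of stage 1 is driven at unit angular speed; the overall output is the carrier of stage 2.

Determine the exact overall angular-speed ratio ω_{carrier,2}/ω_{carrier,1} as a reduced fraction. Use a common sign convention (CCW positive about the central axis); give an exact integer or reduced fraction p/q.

288/245

Stage 1: N_ring = 20 + 2·16 = 52
Stage 1: 20(ω_s−ω_c) = −52(ω_r−ω_c),  ω_r=0, ω_c=1
Stage 1: ω_s = 1 − (52/20)(0−1) = 18/5
  ⇒ ω_s¹/ω_c¹ = 18/5
Stage 2: N_ring = 32 + 2·17 = 66
Stage 2: 32(ω_s−ω_c) = −66(ω_r−ω_c),  ω_r=0, ω_s=1
Stage 2: 32(1−ω_c) = −66(0−ω_c)  ⇒  98ω_c = 32  ⇒  ω_c = 16/49
  ⇒ ω_c²/ω_s² = 16/49
Coupling ω_s² = ω_s¹ ⇒ overall = 18/5 × 16/49 = 288/245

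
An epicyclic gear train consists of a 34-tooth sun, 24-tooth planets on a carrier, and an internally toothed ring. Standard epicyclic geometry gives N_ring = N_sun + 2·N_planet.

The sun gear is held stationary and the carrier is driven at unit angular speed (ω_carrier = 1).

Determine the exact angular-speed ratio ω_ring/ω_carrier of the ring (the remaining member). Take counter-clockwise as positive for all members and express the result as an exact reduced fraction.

58/41

N_ring = 34 + 2·24 = 82
34(ω_s−ω_c) = −82(ω_r−ω_c),  ω_s=0, ω_c=1
ω_r = 1 − (34/82)(0−1) = 58/41
ω_r/ω_c = 58/41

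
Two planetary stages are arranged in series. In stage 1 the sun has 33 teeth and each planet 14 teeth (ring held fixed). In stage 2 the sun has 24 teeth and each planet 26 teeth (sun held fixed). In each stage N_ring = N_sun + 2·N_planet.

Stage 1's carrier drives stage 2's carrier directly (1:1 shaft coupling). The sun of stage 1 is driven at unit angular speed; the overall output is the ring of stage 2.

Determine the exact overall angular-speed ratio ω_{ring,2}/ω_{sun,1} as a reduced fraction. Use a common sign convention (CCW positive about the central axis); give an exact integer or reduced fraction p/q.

Stage 1: N_ring = 33 + 2·14 = 61
Stage 1: 33(ω_s−ω_c) = −61(ω_r−ω_c),  ω_r=0, ω_s=1
Stage 1: 33(1−ω_c) = −61(0−ω_c)  ⇒  94ω_c = 33  ⇒  ω_c = 33/94
  ⇒ ω_c¹/ω_s¹ = 33/94
Stage 2: N_ring = 24 + 2·26 = 76
Stage 2: 24(ω_s−ω_c) = −76(ω_r−ω_c),  ω_s=0, ω_c=1
Stage 2: ω_r = 1 − (24/76)(0−1) = 25/19
  ⇒ ω_r²/ω_c² = 25/19
Coupling ω_c² = ω_c¹ ⇒ overall = 33/94 × 25/19 = 825/1786

825/1786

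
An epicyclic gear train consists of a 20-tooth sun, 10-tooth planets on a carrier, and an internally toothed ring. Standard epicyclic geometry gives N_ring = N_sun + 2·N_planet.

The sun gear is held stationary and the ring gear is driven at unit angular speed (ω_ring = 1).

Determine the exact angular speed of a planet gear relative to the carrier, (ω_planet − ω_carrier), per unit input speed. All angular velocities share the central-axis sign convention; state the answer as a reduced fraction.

4/3

N_ring = 20 + 2·10 = 40
20(ω_s−ω_c) = −40(ω_r−ω_c),  ω_s=0, ω_r=1
20(0−ω_c) = −40(1−ω_c)  ⇒  60ω_c = 40  ⇒  ω_c = 2/3
sun–planet: 20·(0−2/3) = −10·(ω_p−ω_c)  ⇒  ω_p−ω_c = −(20/10)·(-2/3) = 4/3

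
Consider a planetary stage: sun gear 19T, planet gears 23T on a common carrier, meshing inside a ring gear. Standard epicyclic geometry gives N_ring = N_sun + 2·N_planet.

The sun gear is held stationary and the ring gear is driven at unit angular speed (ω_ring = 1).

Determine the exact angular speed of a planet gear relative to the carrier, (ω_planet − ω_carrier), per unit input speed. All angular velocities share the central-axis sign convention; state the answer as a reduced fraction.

N_ring = 19 + 2·23 = 65
19(ω_s−ω_c) = −65(ω_r−ω_c),  ω_s=0, ω_r=1
19(0−ω_c) = −65(1−ω_c)  ⇒  84ω_c = 65  ⇒  ω_c = 65/84
sun–planet: 19·(0−65/84) = −23·(ω_p−ω_c)  ⇒  ω_p−ω_c = −(19/23)·(-65/84) = 1235/1932

1235/1932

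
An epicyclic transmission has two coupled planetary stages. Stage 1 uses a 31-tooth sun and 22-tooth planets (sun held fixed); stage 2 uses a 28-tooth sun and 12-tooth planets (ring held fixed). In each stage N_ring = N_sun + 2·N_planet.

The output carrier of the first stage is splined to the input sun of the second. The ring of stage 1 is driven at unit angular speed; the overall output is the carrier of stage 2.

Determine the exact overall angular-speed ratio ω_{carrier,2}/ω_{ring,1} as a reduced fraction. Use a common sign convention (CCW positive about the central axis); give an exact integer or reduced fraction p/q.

105/424

Stage 1: N_ring = 31 + 2·22 = 75
Stage 1: 31(ω_s−ω_c) = −75(ω_r−ω_c),  ω_s=0, ω_r=1
Stage 1: 31(0−ω_c) = −75(1−ω_c)  ⇒  106ω_c = 75  ⇒  ω_c = 75/106
  ⇒ ω_c¹/ω_r¹ = 75/106
Stage 2: N_ring = 28 + 2·12 = 52
Stage 2: 28(ω_s−ω_c) = −52(ω_r−ω_c),  ω_r=0, ω_s=1
Stage 2: 28(1−ω_c) = −52(0−ω_c)  ⇒  80ω_c = 28  ⇒  ω_c = 7/20
  ⇒ ω_c²/ω_s² = 7/20
Coupling ω_s² = ω_c¹ ⇒ overall = 75/106 × 7/20 = 105/424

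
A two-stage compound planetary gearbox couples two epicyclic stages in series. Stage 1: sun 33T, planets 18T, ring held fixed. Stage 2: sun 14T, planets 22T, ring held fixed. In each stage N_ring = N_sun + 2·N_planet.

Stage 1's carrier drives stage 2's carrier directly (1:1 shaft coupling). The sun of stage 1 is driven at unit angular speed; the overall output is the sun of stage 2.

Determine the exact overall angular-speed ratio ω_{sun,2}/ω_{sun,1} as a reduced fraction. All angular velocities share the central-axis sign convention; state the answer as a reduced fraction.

198/119

Stage 1: N_ring = 33 + 2·18 = 69
Stage 1: 33(ω_s−ω_c) = −69(ω_r−ω_c),  ω_r=0, ω_s=1
Stage 1: 33(1−ω_c) = −69(0−ω_c)  ⇒  102ω_c = 33  ⇒  ω_c = 11/34
  ⇒ ω_c¹/ω_s¹ = 11/34
Stage 2: N_ring = 14 + 2·22 = 58
Stage 2: 14(ω_s−ω_c) = −58(ω_r−ω_c),  ω_r=0, ω_c=1
Stage 2: ω_s = 1 − (58/14)(0−1) = 36/7
  ⇒ ω_s²/ω_c² = 36/7
Coupling ω_c² = ω_c¹ ⇒ overall = 11/34 × 36/7 = 198/119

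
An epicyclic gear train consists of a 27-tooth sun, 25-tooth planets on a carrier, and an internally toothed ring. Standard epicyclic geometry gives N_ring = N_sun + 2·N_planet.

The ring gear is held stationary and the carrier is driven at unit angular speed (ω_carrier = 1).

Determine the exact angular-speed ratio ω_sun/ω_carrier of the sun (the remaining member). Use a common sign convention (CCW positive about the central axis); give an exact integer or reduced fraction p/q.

N_ring = 27 + 2·25 = 77
27(ω_s−ω_c) = −77(ω_r−ω_c),  ω_r=0, ω_c=1
ω_s = 1 − (77/27)(0−1) = 104/27
ω_s/ω_c = 104/27

104/27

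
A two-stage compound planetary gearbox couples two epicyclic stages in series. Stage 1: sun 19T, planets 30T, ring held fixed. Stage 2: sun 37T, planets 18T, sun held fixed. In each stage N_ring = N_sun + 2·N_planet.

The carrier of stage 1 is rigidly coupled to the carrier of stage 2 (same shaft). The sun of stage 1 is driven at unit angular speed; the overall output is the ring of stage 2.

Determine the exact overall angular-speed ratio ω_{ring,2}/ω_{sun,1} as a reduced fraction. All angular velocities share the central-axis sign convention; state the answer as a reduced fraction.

Stage 1: N_ring = 19 + 2·30 = 79
Stage 1: 19(ω_s−ω_c) = −79(ω_r−ω_c),  ω_r=0, ω_s=1
Stage 1: 19(1−ω_c) = −79(0−ω_c)  ⇒  98ω_c = 19  ⇒  ω_c = 19/98
  ⇒ ω_c¹/ω_s¹ = 19/98
Stage 2: N_ring = 37 + 2·18 = 73
Stage 2: 37(ω_s−ω_c) = −73(ω_r−ω_c),  ω_s=0, ω_c=1
Stage 2: ω_r = 1 − (37/73)(0−1) = 110/73
  ⇒ ω_r²/ω_c² = 110/73
Coupling ω_c² = ω_c¹ ⇒ overall = 19/98 × 110/73 = 1045/3577

1045/3577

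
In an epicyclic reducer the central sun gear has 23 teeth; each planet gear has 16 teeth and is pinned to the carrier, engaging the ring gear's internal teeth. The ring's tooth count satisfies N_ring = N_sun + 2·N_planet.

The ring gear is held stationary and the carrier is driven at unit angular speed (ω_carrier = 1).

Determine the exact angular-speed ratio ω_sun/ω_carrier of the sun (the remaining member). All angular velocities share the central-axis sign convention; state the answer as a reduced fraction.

N_ring = 23 + 2·16 = 55
23(ω_s−ω_c) = −55(ω_r−ω_c),  ω_r=0, ω_c=1
ω_s = 1 − (55/23)(0−1) = 78/23
ω_s/ω_c = 78/23

78/23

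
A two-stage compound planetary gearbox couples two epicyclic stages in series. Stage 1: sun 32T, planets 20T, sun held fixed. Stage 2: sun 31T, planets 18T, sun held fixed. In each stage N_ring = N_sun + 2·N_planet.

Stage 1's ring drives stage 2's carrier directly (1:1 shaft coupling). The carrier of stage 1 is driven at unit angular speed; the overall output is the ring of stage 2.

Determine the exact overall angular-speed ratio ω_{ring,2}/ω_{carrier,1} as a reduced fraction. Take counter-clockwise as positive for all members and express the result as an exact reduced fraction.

1274/603

Stage 1: N_ring = 32 + 2·20 = 72
Stage 1: 32(ω_s−ω_c) = −72(ω_r−ω_c),  ω_s=0, ω_c=1
Stage 1: ω_r = 1 − (32/72)(0−1) = 13/9
  ⇒ ω_r¹/ω_c¹ = 13/9
Stage 2: N_ring = 31 + 2·18 = 67
Stage 2: 31(ω_s−ω_c) = −67(ω_r−ω_c),  ω_s=0, ω_c=1
Stage 2: ω_r = 1 − (31/67)(0−1) = 98/67
  ⇒ ω_r²/ω_c² = 98/67
Coupling ω_c² = ω_r¹ ⇒ overall = 13/9 × 98/67 = 1274/603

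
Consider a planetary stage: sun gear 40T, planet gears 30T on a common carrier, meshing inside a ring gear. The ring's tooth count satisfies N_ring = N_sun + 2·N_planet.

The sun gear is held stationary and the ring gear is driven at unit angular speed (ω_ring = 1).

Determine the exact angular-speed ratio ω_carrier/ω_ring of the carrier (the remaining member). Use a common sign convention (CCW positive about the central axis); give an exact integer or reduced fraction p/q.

5/7

N_ring = 40 + 2·30 = 100
40(ω_s−ω_c) = −100(ω_r−ω_c),  ω_s=0, ω_r=1
40(0−ω_c) = −100(1−ω_c)  ⇒  140ω_c = 100  ⇒  ω_c = 5/7
ω_c/ω_r = 5/7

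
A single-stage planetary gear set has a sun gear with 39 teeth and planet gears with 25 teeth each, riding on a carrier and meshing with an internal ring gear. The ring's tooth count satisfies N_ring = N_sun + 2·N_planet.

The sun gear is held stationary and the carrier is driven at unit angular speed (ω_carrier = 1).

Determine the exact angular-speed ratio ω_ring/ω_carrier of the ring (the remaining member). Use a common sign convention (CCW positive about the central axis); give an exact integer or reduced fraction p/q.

N_ring = 39 + 2·25 = 89
39(ω_s−ω_c) = −89(ω_r−ω_c),  ω_s=0, ω_c=1
ω_r = 1 − (39/89)(0−1) = 128/89
ω_r/ω_c = 128/89

128/89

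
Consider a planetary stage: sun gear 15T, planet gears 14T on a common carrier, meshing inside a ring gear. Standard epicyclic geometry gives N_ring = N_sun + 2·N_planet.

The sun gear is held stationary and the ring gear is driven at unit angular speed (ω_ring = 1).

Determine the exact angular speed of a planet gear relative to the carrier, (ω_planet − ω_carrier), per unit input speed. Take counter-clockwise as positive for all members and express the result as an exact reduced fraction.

N_ring = 15 + 2·14 = 43
15(ω_s−ω_c) = −43(ω_r−ω_c),  ω_s=0, ω_r=1
15(0−ω_c) = −43(1−ω_c)  ⇒  58ω_c = 43  ⇒  ω_c = 43/58
sun–planet: 15·(0−43/58) = −14·(ω_p−ω_c)  ⇒  ω_p−ω_c = −(15/14)·(-43/58) = 645/812

645/812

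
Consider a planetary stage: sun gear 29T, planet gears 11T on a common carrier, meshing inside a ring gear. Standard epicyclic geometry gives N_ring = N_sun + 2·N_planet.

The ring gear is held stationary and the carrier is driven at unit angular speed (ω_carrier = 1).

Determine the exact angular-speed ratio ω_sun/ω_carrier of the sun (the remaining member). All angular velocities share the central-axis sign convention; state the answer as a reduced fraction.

80/29

N_ring = 29 + 2·11 = 51
29(ω_s−ω_c) = −51(ω_r−ω_c),  ω_r=0, ω_c=1
ω_s = 1 − (51/29)(0−1) = 80/29
ω_s/ω_c = 80/29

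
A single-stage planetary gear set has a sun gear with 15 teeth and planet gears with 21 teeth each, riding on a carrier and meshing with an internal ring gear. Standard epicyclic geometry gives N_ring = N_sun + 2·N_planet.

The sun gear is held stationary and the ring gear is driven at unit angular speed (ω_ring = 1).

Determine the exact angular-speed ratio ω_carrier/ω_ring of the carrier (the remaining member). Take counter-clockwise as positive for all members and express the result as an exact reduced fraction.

N_ring = 15 + 2·21 = 57
15(ω_s−ω_c) = −57(ω_r−ω_c),  ω_s=0, ω_r=1
15(0−ω_c) = −57(1−ω_c)  ⇒  72ω_c = 57  ⇒  ω_c = 19/24
ω_c/ω_r = 19/24

19/24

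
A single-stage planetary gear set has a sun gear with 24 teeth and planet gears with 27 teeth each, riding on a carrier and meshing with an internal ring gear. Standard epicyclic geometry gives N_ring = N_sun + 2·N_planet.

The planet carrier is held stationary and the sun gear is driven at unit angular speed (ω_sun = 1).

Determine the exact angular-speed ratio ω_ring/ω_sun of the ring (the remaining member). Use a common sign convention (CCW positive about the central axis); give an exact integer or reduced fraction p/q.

-4/13

N_ring = 24 + 2·27 = 78
24(ω_s−ω_c) = −78(ω_r−ω_c),  ω_c=0, ω_s=1
ω_r = 0 − (24/78)(1−0) = -4/13
ω_r/ω_s = -4/13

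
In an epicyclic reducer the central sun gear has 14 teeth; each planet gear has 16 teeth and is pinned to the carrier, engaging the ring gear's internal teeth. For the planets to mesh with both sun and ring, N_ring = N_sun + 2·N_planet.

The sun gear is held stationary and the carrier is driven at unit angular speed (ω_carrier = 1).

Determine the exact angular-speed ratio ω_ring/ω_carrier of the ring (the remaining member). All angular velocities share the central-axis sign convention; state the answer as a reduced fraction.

N_ring = 14 + 2·16 = 46
14(ω_s−ω_c) = −46(ω_r−ω_c),  ω_s=0, ω_c=1
ω_r = 1 − (14/46)(0−1) = 30/23
ω_r/ω_c = 30/23

30/23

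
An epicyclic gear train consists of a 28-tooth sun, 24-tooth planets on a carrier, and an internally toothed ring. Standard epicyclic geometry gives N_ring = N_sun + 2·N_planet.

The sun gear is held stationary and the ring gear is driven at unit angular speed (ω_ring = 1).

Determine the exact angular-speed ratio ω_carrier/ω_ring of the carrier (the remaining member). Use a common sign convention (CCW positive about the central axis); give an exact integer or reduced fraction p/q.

N_ring = 28 + 2·24 = 76
28(ω_s−ω_c) = −76(ω_r−ω_c),  ω_s=0, ω_r=1
28(0−ω_c) = −76(1−ω_c)  ⇒  104ω_c = 76  ⇒  ω_c = 19/26
ω_c/ω_r = 19/26

19/26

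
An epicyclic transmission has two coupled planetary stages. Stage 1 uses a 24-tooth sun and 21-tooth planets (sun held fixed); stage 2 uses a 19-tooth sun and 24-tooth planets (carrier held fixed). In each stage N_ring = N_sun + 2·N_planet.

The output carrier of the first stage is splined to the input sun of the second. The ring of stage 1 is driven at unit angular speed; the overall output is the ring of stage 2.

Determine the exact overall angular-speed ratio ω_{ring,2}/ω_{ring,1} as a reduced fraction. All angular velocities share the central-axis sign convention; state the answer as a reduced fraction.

Stage 1: N_ring = 24 + 2·21 = 66
Stage 1: 24(ω_s−ω_c) = −66(ω_r−ω_c),  ω_s=0, ω_r=1
Stage 1: 24(0−ω_c) = −66(1−ω_c)  ⇒  90ω_c = 66  ⇒  ω_c = 11/15
  ⇒ ω_c¹/ω_r¹ = 11/15
Stage 2: N_ring = 19 + 2·24 = 67
Stage 2: 19(ω_s−ω_c) = −67(ω_r−ω_c),  ω_c=0, ω_s=1
Stage 2: ω_r = 0 − (19/67)(1−0) = -19/67
  ⇒ ω_r²/ω_s² = -19/67
Coupling ω_s² = ω_c¹ ⇒ overall = 11/15 × -19/67 = -209/1005

-209/1005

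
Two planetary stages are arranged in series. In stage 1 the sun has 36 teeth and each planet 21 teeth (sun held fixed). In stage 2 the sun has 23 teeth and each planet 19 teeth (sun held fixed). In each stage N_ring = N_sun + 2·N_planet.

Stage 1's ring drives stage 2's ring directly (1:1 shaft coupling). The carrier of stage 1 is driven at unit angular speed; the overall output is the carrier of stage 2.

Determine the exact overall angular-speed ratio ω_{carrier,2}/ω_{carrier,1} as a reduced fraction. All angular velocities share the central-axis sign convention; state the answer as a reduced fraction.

Stage 1: N_ring = 36 + 2·21 = 78
Stage 1: 36(ω_s−ω_c) = −78(ω_r−ω_c),  ω_s=0, ω_c=1
Stage 1: ω_r = 1 − (36/78)(0−1) = 19/13
  ⇒ ω_r¹/ω_c¹ = 19/13
Stage 2: N_ring = 23 + 2·19 = 61
Stage 2: 23(ω_s−ω_c) = −61(ω_r−ω_c),  ω_s=0, ω_r=1
Stage 2: 23(0−ω_c) = −61(1−ω_c)  ⇒  84ω_c = 61  ⇒  ω_c = 61/84
  ⇒ ω_c²/ω_r² = 61/84
Coupling ω_r² = ω_r¹ ⇒ overall = 19/13 × 61/84 = 1159/1092

1159/1092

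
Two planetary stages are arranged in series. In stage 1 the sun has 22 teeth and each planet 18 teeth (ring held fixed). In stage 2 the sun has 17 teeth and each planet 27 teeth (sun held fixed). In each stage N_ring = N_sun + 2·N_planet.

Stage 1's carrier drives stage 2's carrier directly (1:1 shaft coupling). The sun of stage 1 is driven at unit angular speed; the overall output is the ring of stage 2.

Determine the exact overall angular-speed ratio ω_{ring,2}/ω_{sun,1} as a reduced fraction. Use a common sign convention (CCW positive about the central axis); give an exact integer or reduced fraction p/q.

Stage 1: N_ring = 22 + 2·18 = 58
Stage 1: 22(ω_s−ω_c) = −58(ω_r−ω_c),  ω_r=0, ω_s=1
Stage 1: 22(1−ω_c) = −58(0−ω_c)  ⇒  80ω_c = 22  ⇒  ω_c = 11/40
  ⇒ ω_c¹/ω_s¹ = 11/40
Stage 2: N_ring = 17 + 2·27 = 71
Stage 2: 17(ω_s−ω_c) = −71(ω_r−ω_c),  ω_s=0, ω_c=1
Stage 2: ω_r = 1 − (17/71)(0−1) = 88/71
  ⇒ ω_r²/ω_c² = 88/71
Coupling ω_c² = ω_c¹ ⇒ overall = 11/40 × 88/71 = 121/355

121/355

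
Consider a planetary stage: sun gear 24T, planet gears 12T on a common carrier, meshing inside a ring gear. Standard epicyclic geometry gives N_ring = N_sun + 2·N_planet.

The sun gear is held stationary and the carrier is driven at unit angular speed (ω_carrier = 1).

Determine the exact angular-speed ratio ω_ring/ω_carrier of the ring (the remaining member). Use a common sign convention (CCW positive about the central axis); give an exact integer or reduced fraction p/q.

N_ring = 24 + 2·12 = 48
24(ω_s−ω_c) = −48(ω_r−ω_c),  ω_s=0, ω_c=1
ω_r = 1 − (24/48)(0−1) = 3/2
ω_r/ω_c = 3/2

3/2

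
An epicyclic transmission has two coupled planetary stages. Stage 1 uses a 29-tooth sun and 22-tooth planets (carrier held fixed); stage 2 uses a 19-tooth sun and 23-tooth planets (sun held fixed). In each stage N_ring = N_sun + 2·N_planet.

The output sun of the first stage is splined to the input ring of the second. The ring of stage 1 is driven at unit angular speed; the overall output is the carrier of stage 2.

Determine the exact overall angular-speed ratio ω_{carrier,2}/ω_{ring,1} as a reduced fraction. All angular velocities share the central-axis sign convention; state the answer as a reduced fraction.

Stage 1: N_ring = 29 + 2·22 = 73
Stage 1: 29(ω_s−ω_c) = −73(ω_r−ω_c),  ω_c=0, ω_r=1
Stage 1: ω_s = 0 − (73/29)(1−0) = -73/29
  ⇒ ω_s¹/ω_r¹ = -73/29
Stage 2: N_ring = 19 + 2·23 = 65
Stage 2: 19(ω_s−ω_c) = −65(ω_r−ω_c),  ω_s=0, ω_r=1
Stage 2: 19(0−ω_c) = −65(1−ω_c)  ⇒  84ω_c = 65  ⇒  ω_c = 65/84
  ⇒ ω_c²/ω_r² = 65/84
Coupling ω_r² = ω_s¹ ⇒ overall = -73/29 × 65/84 = -4745/2436

-4745/2436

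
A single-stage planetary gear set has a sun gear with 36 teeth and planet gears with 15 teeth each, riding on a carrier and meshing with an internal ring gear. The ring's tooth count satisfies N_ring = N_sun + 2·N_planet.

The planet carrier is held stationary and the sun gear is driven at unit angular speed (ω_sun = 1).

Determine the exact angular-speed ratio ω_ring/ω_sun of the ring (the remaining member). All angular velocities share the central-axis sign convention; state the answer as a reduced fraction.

N_ring = 36 + 2·15 = 66
36(ω_s−ω_c) = −66(ω_r−ω_c),  ω_c=0, ω_s=1
ω_r = 0 − (36/66)(1−0) = -6/11
ω_r/ω_s = -6/11

-6/11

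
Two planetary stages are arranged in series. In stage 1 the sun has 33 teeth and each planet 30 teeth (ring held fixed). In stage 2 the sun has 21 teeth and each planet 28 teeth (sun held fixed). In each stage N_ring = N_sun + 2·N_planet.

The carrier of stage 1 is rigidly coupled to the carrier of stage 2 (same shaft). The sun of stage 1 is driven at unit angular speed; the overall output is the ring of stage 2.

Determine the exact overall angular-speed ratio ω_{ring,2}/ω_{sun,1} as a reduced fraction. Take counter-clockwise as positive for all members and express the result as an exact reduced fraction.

Stage 1: N_ring = 33 + 2·30 = 93
Stage 1: 33(ω_s−ω_c) = −93(ω_r−ω_c),  ω_r=0, ω_s=1
Stage 1: 33(1−ω_c) = −93(0−ω_c)  ⇒  126ω_c = 33  ⇒  ω_c = 11/42
  ⇒ ω_c¹/ω_s¹ = 11/42
Stage 2: N_ring = 21 + 2·28 = 77
Stage 2: 21(ω_s−ω_c) = −77(ω_r−ω_c),  ω_s=0, ω_c=1
Stage 2: ω_r = 1 − (21/77)(0−1) = 14/11
  ⇒ ω_r²/ω_c² = 14/11
Coupling ω_c² = ω_c¹ ⇒ overall = 11/42 × 14/11 = 1/3

1/3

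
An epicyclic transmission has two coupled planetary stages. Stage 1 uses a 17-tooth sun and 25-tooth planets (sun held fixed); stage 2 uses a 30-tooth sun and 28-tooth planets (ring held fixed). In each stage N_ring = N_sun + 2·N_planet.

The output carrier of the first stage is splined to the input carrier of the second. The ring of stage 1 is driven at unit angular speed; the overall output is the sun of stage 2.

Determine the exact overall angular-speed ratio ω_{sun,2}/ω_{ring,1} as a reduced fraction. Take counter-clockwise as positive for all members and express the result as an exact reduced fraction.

1943/630

Stage 1: N_ring = 17 + 2·25 = 67
Stage 1: 17(ω_s−ω_c) = −67(ω_r−ω_c),  ω_s=0, ω_r=1
Stage 1: 17(0−ω_c) = −67(1−ω_c)  ⇒  84ω_c = 67  ⇒  ω_c = 67/84
  ⇒ ω_c¹/ω_r¹ = 67/84
Stage 2: N_ring = 30 + 2·28 = 86
Stage 2: 30(ω_s−ω_c) = −86(ω_r−ω_c),  ω_r=0, ω_c=1
Stage 2: ω_s = 1 − (86/30)(0−1) = 58/15
  ⇒ ω_s²/ω_c² = 58/15
Coupling ω_c² = ω_c¹ ⇒ overall = 67/84 × 58/15 = 1943/630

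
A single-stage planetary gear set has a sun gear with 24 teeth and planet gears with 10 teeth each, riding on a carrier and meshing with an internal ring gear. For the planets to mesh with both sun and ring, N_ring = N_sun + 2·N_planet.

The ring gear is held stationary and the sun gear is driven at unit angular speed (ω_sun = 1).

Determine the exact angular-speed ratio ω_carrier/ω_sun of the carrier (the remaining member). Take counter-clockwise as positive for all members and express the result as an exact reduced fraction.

N_ring = 24 + 2·10 = 44
24(ω_s−ω_c) = −44(ω_r−ω_c),  ω_r=0, ω_s=1
24(1−ω_c) = −44(0−ω_c)  ⇒  68ω_c = 24  ⇒  ω_c = 6/17
ω_c/ω_s = 6/17

6/17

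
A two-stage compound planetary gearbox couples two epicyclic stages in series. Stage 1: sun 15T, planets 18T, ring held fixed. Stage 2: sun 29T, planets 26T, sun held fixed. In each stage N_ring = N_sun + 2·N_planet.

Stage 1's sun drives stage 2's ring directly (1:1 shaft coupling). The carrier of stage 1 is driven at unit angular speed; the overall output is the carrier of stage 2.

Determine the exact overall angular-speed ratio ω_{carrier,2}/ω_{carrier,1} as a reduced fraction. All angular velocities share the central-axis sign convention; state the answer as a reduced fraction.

Stage 1: N_ring = 15 + 2·18 = 51
Stage 1: 15(ω_s−ω_c) = −51(ω_r−ω_c),  ω_r=0, ω_c=1
Stage 1: ω_s = 1 − (51/15)(0−1) = 22/5
  ⇒ ω_s¹/ω_c¹ = 22/5
Stage 2: N_ring = 29 + 2·26 = 81
Stage 2: 29(ω_s−ω_c) = −81(ω_r−ω_c),  ω_s=0, ω_r=1
Stage 2: 29(0−ω_c) = −81(1−ω_c)  ⇒  110ω_c = 81  ⇒  ω_c = 81/110
  ⇒ ω_c²/ω_r² = 81/110
Coupling ω_r² = ω_s¹ ⇒ overall = 22/5 × 81/110 = 81/25

81/25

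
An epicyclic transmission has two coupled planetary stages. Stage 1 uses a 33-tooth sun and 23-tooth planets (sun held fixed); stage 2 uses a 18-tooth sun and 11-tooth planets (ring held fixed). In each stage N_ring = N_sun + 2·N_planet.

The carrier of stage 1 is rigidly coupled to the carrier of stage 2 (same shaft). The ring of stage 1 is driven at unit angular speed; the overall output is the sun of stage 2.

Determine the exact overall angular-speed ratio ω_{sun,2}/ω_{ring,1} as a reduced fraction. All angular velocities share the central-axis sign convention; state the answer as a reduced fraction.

Stage 1: N_ring = 33 + 2·23 = 79
Stage 1: 33(ω_s−ω_c) = −79(ω_r−ω_c),  ω_s=0, ω_r=1
Stage 1: 33(0−ω_c) = −79(1−ω_c)  ⇒  112ω_c = 79  ⇒  ω_c = 79/112
  ⇒ ω_c¹/ω_r¹ = 79/112
Stage 2: N_ring = 18 + 2·11 = 40
Stage 2: 18(ω_s−ω_c) = −40(ω_r−ω_c),  ω_r=0, ω_c=1
Stage 2: ω_s = 1 − (40/18)(0−1) = 29/9
  ⇒ ω_s²/ω_c² = 29/9
Coupling ω_c² = ω_c¹ ⇒ overall = 79/112 × 29/9 = 2291/1008

2291/1008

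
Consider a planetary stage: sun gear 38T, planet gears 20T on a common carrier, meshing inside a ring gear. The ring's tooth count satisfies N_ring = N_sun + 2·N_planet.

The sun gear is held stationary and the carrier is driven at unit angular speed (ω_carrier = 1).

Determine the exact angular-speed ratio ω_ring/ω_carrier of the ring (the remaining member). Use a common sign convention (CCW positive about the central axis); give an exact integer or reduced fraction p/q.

58/39

N_ring = 38 + 2·20 = 78
38(ω_s−ω_c) = −78(ω_r−ω_c),  ω_s=0, ω_c=1
ω_r = 1 − (38/78)(0−1) = 58/39
ω_r/ω_c = 58/39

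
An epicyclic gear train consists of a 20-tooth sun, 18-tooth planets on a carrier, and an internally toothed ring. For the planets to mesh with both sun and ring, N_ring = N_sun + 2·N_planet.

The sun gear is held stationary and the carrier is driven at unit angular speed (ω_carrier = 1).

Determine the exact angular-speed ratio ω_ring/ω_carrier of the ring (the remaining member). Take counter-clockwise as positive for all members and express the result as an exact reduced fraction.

N_ring = 20 + 2·18 = 56
20(ω_s−ω_c) = −56(ω_r−ω_c),  ω_s=0, ω_c=1
ω_r = 1 − (20/56)(0−1) = 19/14
ω_r/ω_c = 19/14

19/14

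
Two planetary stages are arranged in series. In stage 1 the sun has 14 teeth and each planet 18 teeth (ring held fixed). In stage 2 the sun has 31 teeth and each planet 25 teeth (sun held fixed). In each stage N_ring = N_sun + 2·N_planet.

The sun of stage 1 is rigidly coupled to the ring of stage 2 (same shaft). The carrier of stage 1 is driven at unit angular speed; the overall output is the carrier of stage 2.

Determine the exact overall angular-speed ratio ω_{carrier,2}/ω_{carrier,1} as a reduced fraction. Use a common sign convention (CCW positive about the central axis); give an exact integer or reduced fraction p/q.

Stage 1: N_ring = 14 + 2·18 = 50
Stage 1: 14(ω_s−ω_c) = −50(ω_r−ω_c),  ω_r=0, ω_c=1
Stage 1: ω_s = 1 − (50/14)(0−1) = 32/7
  ⇒ ω_s¹/ω_c¹ = 32/7
Stage 2: N_ring = 31 + 2·25 = 81
Stage 2: 31(ω_s−ω_c) = −81(ω_r−ω_c),  ω_s=0, ω_r=1
Stage 2: 31(0−ω_c) = −81(1−ω_c)  ⇒  112ω_c = 81  ⇒  ω_c = 81/112
  ⇒ ω_c²/ω_r² = 81/112
Coupling ω_r² = ω_s¹ ⇒ overall = 32/7 × 81/112 = 162/49

162/49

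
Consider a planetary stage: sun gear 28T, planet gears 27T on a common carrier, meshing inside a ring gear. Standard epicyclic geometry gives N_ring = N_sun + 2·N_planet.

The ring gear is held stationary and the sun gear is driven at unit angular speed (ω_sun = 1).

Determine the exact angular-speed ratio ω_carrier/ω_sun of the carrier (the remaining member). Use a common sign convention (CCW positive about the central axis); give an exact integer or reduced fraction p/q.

N_ring = 28 + 2·27 = 82
28(ω_s−ω_c) = −82(ω_r−ω_c),  ω_r=0, ω_s=1
28(1−ω_c) = −82(0−ω_c)  ⇒  110ω_c = 28  ⇒  ω_c = 14/55
ω_c/ω_s = 14/55

14/55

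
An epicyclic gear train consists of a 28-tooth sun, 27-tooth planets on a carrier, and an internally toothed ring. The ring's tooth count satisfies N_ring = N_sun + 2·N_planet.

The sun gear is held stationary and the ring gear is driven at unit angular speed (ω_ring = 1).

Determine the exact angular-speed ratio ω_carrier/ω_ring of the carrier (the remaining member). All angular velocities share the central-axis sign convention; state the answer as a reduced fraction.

N_ring = 28 + 2·27 = 82
28(ω_s−ω_c) = −82(ω_r−ω_c),  ω_s=0, ω_r=1
28(0−ω_c) = −82(1−ω_c)  ⇒  110ω_c = 82  ⇒  ω_c = 41/55
ω_c/ω_r = 41/55

41/55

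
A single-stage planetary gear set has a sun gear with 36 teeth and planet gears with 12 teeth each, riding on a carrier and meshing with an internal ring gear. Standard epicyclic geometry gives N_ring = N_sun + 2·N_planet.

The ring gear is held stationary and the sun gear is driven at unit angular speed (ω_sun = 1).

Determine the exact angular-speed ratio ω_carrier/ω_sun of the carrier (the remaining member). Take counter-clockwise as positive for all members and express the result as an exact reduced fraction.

N_ring = 36 + 2·12 = 60
36(ω_s−ω_c) = −60(ω_r−ω_c),  ω_r=0, ω_s=1
36(1−ω_c) = −60(0−ω_c)  ⇒  96ω_c = 36  ⇒  ω_c = 3/8
ω_c/ω_s = 3/8

3/8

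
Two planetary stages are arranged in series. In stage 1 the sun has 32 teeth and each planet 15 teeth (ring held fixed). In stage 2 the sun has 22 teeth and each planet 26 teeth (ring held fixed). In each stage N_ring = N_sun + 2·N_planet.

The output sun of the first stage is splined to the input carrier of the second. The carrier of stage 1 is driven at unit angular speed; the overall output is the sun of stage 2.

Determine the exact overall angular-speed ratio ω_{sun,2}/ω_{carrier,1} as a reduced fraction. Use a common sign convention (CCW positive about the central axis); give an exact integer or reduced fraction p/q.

Stage 1: N_ring = 32 + 2·15 = 62
Stage 1: 32(ω_s−ω_c) = −62(ω_r−ω_c),  ω_r=0, ω_c=1
Stage 1: ω_s = 1 − (62/32)(0−1) = 47/16
  ⇒ ω_s¹/ω_c¹ = 47/16
Stage 2: N_ring = 22 + 2·26 = 74
Stage 2: 22(ω_s−ω_c) = −74(ω_r−ω_c),  ω_r=0, ω_c=1
Stage 2: ω_s = 1 − (74/22)(0−1) = 48/11
  ⇒ ω_s²/ω_c² = 48/11
Coupling ω_c² = ω_s¹ ⇒ overall = 47/16 × 48/11 = 141/11

141/11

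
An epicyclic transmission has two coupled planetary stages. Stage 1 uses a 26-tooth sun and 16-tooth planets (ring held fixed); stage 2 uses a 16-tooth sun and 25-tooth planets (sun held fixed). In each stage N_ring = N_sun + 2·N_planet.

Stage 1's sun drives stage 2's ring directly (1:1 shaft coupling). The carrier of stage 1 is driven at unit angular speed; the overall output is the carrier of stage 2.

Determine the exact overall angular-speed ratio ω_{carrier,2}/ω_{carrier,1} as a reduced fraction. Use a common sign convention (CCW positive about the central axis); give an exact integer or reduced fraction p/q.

1386/533

Stage 1: N_ring = 26 + 2·16 = 58
Stage 1: 26(ω_s−ω_c) = −58(ω_r−ω_c),  ω_r=0, ω_c=1
Stage 1: ω_s = 1 − (58/26)(0−1) = 42/13
  ⇒ ω_s¹/ω_c¹ = 42/13
Stage 2: N_ring = 16 + 2·25 = 66
Stage 2: 16(ω_s−ω_c) = −66(ω_r−ω_c),  ω_s=0, ω_r=1
Stage 2: 16(0−ω_c) = −66(1−ω_c)  ⇒  82ω_c = 66  ⇒  ω_c = 33/41
  ⇒ ω_c²/ω_r² = 33/41
Coupling ω_r² = ω_s¹ ⇒ overall = 42/13 × 33/41 = 1386/533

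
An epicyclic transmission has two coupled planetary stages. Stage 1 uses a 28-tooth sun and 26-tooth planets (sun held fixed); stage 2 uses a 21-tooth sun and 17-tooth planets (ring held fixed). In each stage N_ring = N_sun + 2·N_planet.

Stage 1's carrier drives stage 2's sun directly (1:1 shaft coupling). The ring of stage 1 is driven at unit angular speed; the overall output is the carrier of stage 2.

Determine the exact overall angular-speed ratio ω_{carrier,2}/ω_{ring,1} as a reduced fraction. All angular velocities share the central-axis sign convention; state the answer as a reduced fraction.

35/171

Stage 1: N_ring = 28 + 2·26 = 80
Stage 1: 28(ω_s−ω_c) = −80(ω_r−ω_c),  ω_s=0, ω_r=1
Stage 1: 28(0−ω_c) = −80(1−ω_c)  ⇒  108ω_c = 80  ⇒  ω_c = 20/27
  ⇒ ω_c¹/ω_r¹ = 20/27
Stage 2: N_ring = 21 + 2·17 = 55
Stage 2: 21(ω_s−ω_c) = −55(ω_r−ω_c),  ω_r=0, ω_s=1
Stage 2: 21(1−ω_c) = −55(0−ω_c)  ⇒  76ω_c = 21  ⇒  ω_c = 21/76
  ⇒ ω_c²/ω_s² = 21/76
Coupling ω_s² = ω_c¹ ⇒ overall = 20/27 × 21/76 = 35/171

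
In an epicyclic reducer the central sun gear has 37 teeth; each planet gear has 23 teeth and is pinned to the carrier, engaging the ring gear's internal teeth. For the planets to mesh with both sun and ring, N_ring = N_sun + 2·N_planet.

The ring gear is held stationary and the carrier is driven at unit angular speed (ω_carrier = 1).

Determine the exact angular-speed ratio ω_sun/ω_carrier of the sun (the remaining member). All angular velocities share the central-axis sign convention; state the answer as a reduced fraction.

N_ring = 37 + 2·23 = 83
37(ω_s−ω_c) = −83(ω_r−ω_c),  ω_r=0, ω_c=1
ω_s = 1 − (83/37)(0−1) = 120/37
ω_s/ω_c = 120/37

120/37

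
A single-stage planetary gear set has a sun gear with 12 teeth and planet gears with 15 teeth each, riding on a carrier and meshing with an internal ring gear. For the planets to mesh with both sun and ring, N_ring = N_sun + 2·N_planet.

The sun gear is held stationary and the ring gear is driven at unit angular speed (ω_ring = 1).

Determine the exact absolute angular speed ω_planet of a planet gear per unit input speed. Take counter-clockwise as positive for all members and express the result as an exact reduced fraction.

N_ring = 12 + 2·15 = 42
12(ω_s−ω_c) = −42(ω_r−ω_c),  ω_s=0, ω_r=1
12(0−ω_c) = −42(1−ω_c)  ⇒  54ω_c = 42  ⇒  ω_c = 7/9
sun–planet: 12·(0−7/9) = −15·(ω_p−ω_c)  ⇒  ω_p−ω_c = −(12/15)·(-7/9) = 28/45
ω_p = 7/9 + 28/45 = 7/5

7/5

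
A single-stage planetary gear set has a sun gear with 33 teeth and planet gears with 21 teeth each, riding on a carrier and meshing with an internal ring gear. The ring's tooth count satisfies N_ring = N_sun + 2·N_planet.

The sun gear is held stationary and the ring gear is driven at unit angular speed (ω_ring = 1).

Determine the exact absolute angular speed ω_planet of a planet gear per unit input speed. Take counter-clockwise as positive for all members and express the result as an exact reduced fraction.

25/14

N_ring = 33 + 2·21 = 75
33(ω_s−ω_c) = −75(ω_r−ω_c),  ω_s=0, ω_r=1
33(0−ω_c) = −75(1−ω_c)  ⇒  108ω_c = 75  ⇒  ω_c = 25/36
sun–planet: 33·(0−25/36) = −21·(ω_p−ω_c)  ⇒  ω_p−ω_c = −(33/21)·(-25/36) = 275/252
ω_p = 25/36 + 275/252 = 25/14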